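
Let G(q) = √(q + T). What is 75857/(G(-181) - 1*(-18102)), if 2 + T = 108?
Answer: 457721138/109227493 - 379285*I*√3/327682479 ≈ 4.1905 - 0.0020048*I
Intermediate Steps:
T = 106 (T = -2 + 108 = 106)
G(q) = √(106 + q) (G(q) = √(q + 106) = √(106 + q))
75857/(G(-181) - 1*(-18102)) = 75857/(√(106 - 181) - 1*(-18102)) = 75857/(√(-75) + 18102) = 75857/(5*I*√3 + 18102) = 75857/(18102 + 5*I*√3)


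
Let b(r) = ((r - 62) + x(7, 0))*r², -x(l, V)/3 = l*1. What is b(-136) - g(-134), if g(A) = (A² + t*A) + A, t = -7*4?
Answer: -4072198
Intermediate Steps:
x(l, V) = -3*l
t = -28
g(A) = A² - 27*A (g(A) = (A² - 28*A) + A = A² - 27*A)
b(r) = r²*(-83 + r) (b(r) = ((r - 62) - 3*7)*r² = ((-62 + r) - 21)*r² = (-83 + r)*r² = r²*(-83 + r))
b(-136) - g(-134) = (-136)²*(-83 - 136) - (-134)*(-27 - 134) = 18496*(-219) - (-134)*(-161) = -4050624 - 1*21574 = -4050624 - 21574 = -4072198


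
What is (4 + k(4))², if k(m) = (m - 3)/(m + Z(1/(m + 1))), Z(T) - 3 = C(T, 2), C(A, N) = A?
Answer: 22201/1296 ≈ 17.130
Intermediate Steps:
Z(T) = 3 + T
k(m) = (-3 + m)/(3 + m + 1/(1 + m)) (k(m) = (m - 3)/(m + (3 + 1/(m + 1))) = (-3 + m)/(m + (3 + 1/(1 + m))) = (-3 + m)/(3 + m + 1/(1 + m)))
(4 + k(4))² = (4 + (1 + 4)*(-3 + 4)/(4 + 3*4 + 4*(1 + 4)))² = (4 + 5*1/(4 + 12 + 4*5))² = (4 + 5*1/(4 + 12 + 20))² = (4 + 5*1/36)² = (4 + (1/36)*5*1)² = (4 + 5/36)² = (149/36)² = 22201/1296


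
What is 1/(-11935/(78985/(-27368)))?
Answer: 15797/65327416 ≈ 0.00024181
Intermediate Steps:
1/(-11935/(78985/(-27368))) = 1/(-11935/(78985*(-1/27368))) = 1/(-11935/(-78985/27368)) = 1/(-11935*(-27368/78985)) = 1/(65327416/15797) = 15797/65327416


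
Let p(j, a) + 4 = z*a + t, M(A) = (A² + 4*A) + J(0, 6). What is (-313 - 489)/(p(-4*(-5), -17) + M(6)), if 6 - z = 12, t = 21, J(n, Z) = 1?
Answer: -401/90 ≈ -4.4556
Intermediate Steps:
M(A) = 1 + A² + 4*A (M(A) = (A² + 4*A) + 1 = 1 + A² + 4*A)
z = -6 (z = 6 - 1*12 = 6 - 12 = -6)
p(j, a) = 17 - 6*a (p(j, a) = -4 + (-6*a + 21) = -4 + (21 - 6*a) = 17 - 6*a)
(-313 - 489)/(p(-4*(-5), -17) + M(6)) = (-313 - 489)/((17 - 6*(-17)) + (1 + 6² + 4*6)) = -802/((17 + 102) + (1 + 36 + 24)) = -802/(119 + 61) = -802/180 = -802*1/180 = -401/90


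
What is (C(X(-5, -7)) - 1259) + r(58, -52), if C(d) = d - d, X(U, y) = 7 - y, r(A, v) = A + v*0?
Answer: -1201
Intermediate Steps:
r(A, v) = A (r(A, v) = A + 0 = A)
C(d) = 0
(C(X(-5, -7)) - 1259) + r(58, -52) = (0 - 1259) + 58 = -1259 + 58 = -1201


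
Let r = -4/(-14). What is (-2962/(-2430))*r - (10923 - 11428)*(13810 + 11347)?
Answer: 108049946887/8505 ≈ 1.2704e+7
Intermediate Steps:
r = 2/7 (r = -4*(-1/14) = 2/7 ≈ 0.28571)
(-2962/(-2430))*r - (10923 - 11428)*(13810 + 11347) = -2962/(-2430)*(2/7) - (10923 - 11428)*(13810 + 11347) = -2962*(-1/2430)*(2/7) - (-505)*25157 = (1481/1215)*(2/7) - 1*(-12704285) = 2962/8505 + 12704285 = 108049946887/8505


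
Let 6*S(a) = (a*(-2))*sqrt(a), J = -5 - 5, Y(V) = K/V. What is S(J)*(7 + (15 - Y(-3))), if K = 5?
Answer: 710*I*sqrt(10)/9 ≈ 249.47*I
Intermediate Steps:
Y(V) = 5/V
J = -10
S(a) = -a**(3/2)/3 (S(a) = ((a*(-2))*sqrt(a))/6 = ((-2*a)*sqrt(a))/6 = (-2*a**(3/2))/6 = -a**(3/2)/3)
S(J)*(7 + (15 - Y(-3))) = (-(-10)*I*sqrt(10)/3)*(7 + (15 - 5/(-3))) = (-(-10)*I*sqrt(10)/3)*(7 + (15 - 5*(-1)/3)) = (10*I*sqrt(10)/3)*(7 + (15 - 1*(-5/3))) = (10*I*sqrt(10)/3)*(7 + (15 + 5/3)) = (10*I*sqrt(10)/3)*(7 + 50/3) = (10*I*sqrt(10)/3)*(71/3) = 710*I*sqrt(10)/9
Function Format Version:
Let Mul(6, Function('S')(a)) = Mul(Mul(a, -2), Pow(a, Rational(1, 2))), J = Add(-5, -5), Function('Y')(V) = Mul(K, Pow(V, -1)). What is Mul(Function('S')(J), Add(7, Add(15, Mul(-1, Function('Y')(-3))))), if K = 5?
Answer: Mul(Rational(710, 9), I, Pow(10, Rational(1, 2))) ≈ Mul(249.47, I)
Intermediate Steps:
Function('Y')(V) = Mul(5, Pow(V, -1))
J = -10
Function('S')(a) = Mul(Rational(-1, 3), Pow(a, Rational(3, 2))) (Function('S')(a) = Mul(Rational(1, 6), Mul(Mul(a, -2), Pow(a, Rational(1, 2)))) = Mul(Rational(1, 6), Mul(Mul(-2, a), Pow(a, Rational(1, 2)))) = Mul(Rational(1, 6), Mul(-2, Pow(a, Rational(3, 2)))) = Mul(Rational(-1, 3), Pow(a, Rational(3, 2))))
Mul(Function('S')(J), Add(7, Add(15, Mul(-1, Function('Y')(-3))))) = Mul(Mul(Rational(-1, 3), Pow(-10, Rational(3, 2))), Add(7, Add(15, Mul(-1, Mul(5, Pow(-3, -1)))))) = Mul(Mul(Rational(-1, 3), Mul(-10, I, Pow(10, Rational(1, 2)))), Add(7, Add(15, Mul(-1, Mul(5, Rational(-1, 3)))))) = Mul(Mul(Rational(10, 3), I, Pow(10, Rational(1, 2))), Add(7, Add(15, Mul(-1, Rational(-5, 3))))) = Mul(Mul(Rational(10, 3), I, Pow(10, Rational(1, 2))), Add(7, Add(15, Rational(5, 3)))) = Mul(Mul(Rational(10, 3), I, Pow(10, Rational(1, 2))), Add(7, Rational(50, 3))) = Mul(Mul(Rational(10, 3), I, Pow(10, Rational(1, 2))), Rational(71, 3)) = Mul(Rational(710, 9), I, Pow(10, Rational(1, 2)))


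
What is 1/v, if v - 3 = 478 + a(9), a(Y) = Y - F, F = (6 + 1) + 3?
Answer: 1/480 ≈ 0.0020833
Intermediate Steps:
F = 10 (F = 7 + 3 = 10)
a(Y) = -10 + Y (a(Y) = Y - 1*10 = Y - 10 = -10 + Y)
v = 480 (v = 3 + (478 + (-10 + 9)) = 3 + (478 - 1) = 3 + 477 = 480)
1/v = 1/480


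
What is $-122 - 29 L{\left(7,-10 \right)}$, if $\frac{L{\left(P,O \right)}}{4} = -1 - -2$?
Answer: $-238$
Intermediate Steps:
$L{\left(P,O \right)} = 4$ ($L{\left(P,O \right)} = 4 \left(-1 - -2\right) = 4 \left(-1 + 2\right) = 4 \cdot 1 = 4$)
$-122 - 29 L{\left(7,-10 \right)} = -122 - 116 = -238$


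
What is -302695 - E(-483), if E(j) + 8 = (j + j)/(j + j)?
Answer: -302688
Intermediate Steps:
E(j) = -7 (E(j) = -8 + (j + j)/(j + j) = -8 + (2*j)/((2*j)) = -8 + (2*j)*(1/(2*j)) = -8 + 1 = -7)
-302695 - E(-483) = -302695 - 1*(-7) = -302695 + 7 = -302688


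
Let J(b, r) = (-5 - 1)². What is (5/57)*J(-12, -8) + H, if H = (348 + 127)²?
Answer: 4286935/19 ≈ 2.2563e+5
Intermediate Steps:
J(b, r) = 36 (J(b, r) = (-6)² = 36)
H = 225625 (H = 475² = 225625)
(5/57)*J(-12, -8) + H = (5/57)*36 + 225625 = 60/19 + 225625 = 4286935/19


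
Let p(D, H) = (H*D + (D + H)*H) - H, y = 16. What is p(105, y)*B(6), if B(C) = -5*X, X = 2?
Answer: -36000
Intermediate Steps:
B(C) = -10 (B(C) = -5*2 = -10)
p(D, H) = -H + D*H + H*(D + H) (p(D, H) = (D*H + H*(D + H)) - H = -H + D*H + H*(D + H))
p(105, y)*B(6) = (16*(-1 + 16 + 2*105))*(-10) = (16*(-1 + 16 + 210))*(-10) = (16*225)*(-10) = 3600*(-10) = -36000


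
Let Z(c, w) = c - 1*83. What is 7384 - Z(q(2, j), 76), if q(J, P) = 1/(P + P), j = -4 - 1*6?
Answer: 149341/20 ≈ 7467.0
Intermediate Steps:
j = -10 (j = -4 - 6 = -10)
q(J, P) = 1/(2*P)
Z(c, w) = -83 + c (Z(c, w) = c - 83 = -83 + c)
7384 - Z(q(2, j), 76) = 7384 - (-83 + (1/2)/(-10)) = 7384 - (-83 + (1/2)*(-1/10)) = 7384 - (-83 - 1/20) = 7384 - 1*(-1661/20) = 7384 + 1661/20 = 149341/20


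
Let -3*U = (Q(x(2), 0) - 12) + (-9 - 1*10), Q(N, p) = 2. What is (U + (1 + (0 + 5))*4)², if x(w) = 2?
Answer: 10201/9 ≈ 1133.4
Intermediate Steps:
U = 29/3 (U = -((2 - 12) + (-9 - 1*10))/3 = -(-10 + (-9 - 10))/3 = -(-10 - 19)/3 = -⅓*(-29) = 29/3 ≈ 9.6667)
(U + (1 + (0 + 5))*4)² = (29/3 + (1 + (0 + 5))*4)² = (29/3 + (1 + 5)*4)² = (29/3 + 6*4)² = (29/3 + 24)² = (101/3)² = 10201/9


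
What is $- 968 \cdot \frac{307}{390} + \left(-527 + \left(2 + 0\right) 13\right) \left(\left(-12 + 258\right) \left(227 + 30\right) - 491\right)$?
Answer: $- \frac{6128653633}{195} \approx -3.1429 \cdot 10^{7}$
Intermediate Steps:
$- 968 \cdot \frac{307}{390} + \left(-527 + \left(2 + 0\right) 13\right) \left(\left(-12 + 258\right) \left(227 + 30\right) - 491\right) = - 968 \cdot 307 \cdot \frac{1}{390} + \left(-527 + 2 \cdot 13\right) \left(246 \cdot 257 - 491\right) = \left(-968\right) \frac{307}{390} + \left(-527 + 26\right) \left(63222 - 491\right) = - \frac{148588}{195} - 31428231 = - \frac{6128653633}{195}$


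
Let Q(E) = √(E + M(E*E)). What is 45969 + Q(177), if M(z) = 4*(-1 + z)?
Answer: 45969 + 7*√2561 ≈ 46323.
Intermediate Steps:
M(z) = -4 + 4*z
Q(E) = √(-4 + E + 4*E²) (Q(E) = √(E + (-4 + 4*(E*E))) = √(E + (-4 + 4*E²)) = √(-4 + E + 4*E²))
45969 + Q(177) = 45969 + √(-4 + 177 + 4*177²) = 45969 + √(-4 + 177 + 4*31329) = 45969 + √(-4 + 177 + 125316) = 45969 + √125489 = 45969 + 7*√2561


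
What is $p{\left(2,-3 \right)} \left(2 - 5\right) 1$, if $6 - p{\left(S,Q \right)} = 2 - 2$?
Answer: $-18$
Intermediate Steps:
$p{\left(S,Q \right)} = 6$ ($p{\left(S,Q \right)} = 6 - \left(2 - 2\right) = 6 - 0 = 6 + 0 = 6$)
$p{\left(2,-3 \right)} \left(2 - 5\right) 1 = 6 \left(2 - 5\right) 1 = 6 \left(\left(-3\right) 1\right) = 6 \left(-3\right) = -18$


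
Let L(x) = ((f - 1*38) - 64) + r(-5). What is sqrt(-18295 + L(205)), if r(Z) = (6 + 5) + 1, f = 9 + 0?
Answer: 2*I*sqrt(4594) ≈ 135.56*I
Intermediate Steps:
f = 9
r(Z) = 12 (r(Z) = 11 + 1 = 12)
L(x) = -81 (L(x) = ((9 - 1*38) - 64) + 12 = ((9 - 38) - 64) + 12 = (-29 - 64) + 12 = -93 + 12 = -81)
sqrt(-18295 + L(205)) = sqrt(-18295 - 81) = sqrt(-18376) = 2*I*sqrt(4594)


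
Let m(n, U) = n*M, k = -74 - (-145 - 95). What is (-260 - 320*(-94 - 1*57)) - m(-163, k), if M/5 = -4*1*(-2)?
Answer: 54580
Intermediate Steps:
M = 40 (M = 5*(-4*1*(-2)) = 5*(-4*(-2)) = 5*8 = 40)
k = 166 (k = -74 - 1*(-240) = -74 + 240 = 166)
m(n, U) = 40*n (m(n, U) = n*40 = 40*n)
(-260 - 320*(-94 - 1*57)) - m(-163, k) = (-260 - 320*(-94 - 1*57)) - 40*(-163) = (-260 - 320*(-94 - 57)) - 1*(-6520) = (-260 - 320*(-151)) + 6520 = (-260 + 48320) + 6520 = 48060 + 6520 = 54580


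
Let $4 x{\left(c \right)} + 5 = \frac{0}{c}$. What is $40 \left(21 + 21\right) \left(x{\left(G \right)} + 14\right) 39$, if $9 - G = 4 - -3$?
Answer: $835380$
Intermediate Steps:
$G = 2$ ($G = 9 - \left(4 - -3\right) = 9 - \left(4 + 3\right) = 9 - 7 = 2$)
$x{\left(c \right)} = - \frac{5}{4}$ ($x{\left(c \right)} = - \frac{5}{4} + \frac{0 \frac{1}{c}}{4} = - \frac{5}{4} + \frac{1}{4} \cdot 0 = - \frac{5}{4} + 0 = - \frac{5}{4}$)
$40 \left(21 + 21\right) \left(x{\left(G \right)} + 14\right) 39 = 40 \left(21 + 21\right) \left(- \frac{5}{4} + 14\right) 39 = 40 \cdot 42 \cdot \frac{51}{4} \cdot 39 = 40 \cdot \frac{1071}{2} \cdot 39 = 21420 \cdot 39 = 835380$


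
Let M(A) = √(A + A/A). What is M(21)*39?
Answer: 39*√22 ≈ 182.93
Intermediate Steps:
M(A) = √(1 + A) (M(A) = √(A + 1) = √(1 + A))
M(21)*39 = √(1 + 21)*39 = √22*39 = 39*√22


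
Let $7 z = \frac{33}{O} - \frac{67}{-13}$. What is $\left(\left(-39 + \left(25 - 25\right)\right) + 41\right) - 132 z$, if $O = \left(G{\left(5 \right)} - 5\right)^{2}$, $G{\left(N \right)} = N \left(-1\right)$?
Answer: $- \frac{230707}{2275} \approx -101.41$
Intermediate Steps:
$G{\left(N \right)} = - N$
$O = 100$ ($O = \left(\left(-1\right) 5 - 5\right)^{2} = \left(-5 - 5\right)^{2} = \left(-10\right)^{2} = 100$)
$z = \frac{7129}{9100}$ ($z = \frac{\frac{33}{100} - \frac{67}{-13}}{7} = \frac{33 \cdot \frac{1}{100} - - \frac{67}{13}}{7} = \frac{\frac{33}{100} + \frac{67}{13}}{7} = \frac{1}{7} \cdot \frac{7129}{1300} = \frac{7129}{9100} \approx 0.78341$)
$\left(\left(-39 + \left(25 - 25\right)\right) + 41\right) - 132 z = \left(\left(-39 + \left(25 - 25\right)\right) + 41\right) - \frac{235257}{2275} = \left(\left(-39 + 0\right) + 41\right) - \frac{235257}{2275} = \left(-39 + 41\right) - \frac{235257}{2275} = 2 - \frac{235257}{2275} = - \frac{230707}{2275}$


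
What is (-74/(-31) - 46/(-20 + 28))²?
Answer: 173889/15376 ≈ 11.309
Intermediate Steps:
(-74/(-31) - 46/(-20 + 28))² = (-74*(-1/31) - 46/8)² = (74/31 - 46*⅛)² = (74/31 - 23/4)² = (-417/124)² = 173889/15376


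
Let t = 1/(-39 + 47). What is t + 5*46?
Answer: 1841/8 ≈ 230.13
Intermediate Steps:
t = 1/8 ≈ 0.12500
t + 5*46 = 1/8 + 5*46 = 1/8 + 230 = 1841/8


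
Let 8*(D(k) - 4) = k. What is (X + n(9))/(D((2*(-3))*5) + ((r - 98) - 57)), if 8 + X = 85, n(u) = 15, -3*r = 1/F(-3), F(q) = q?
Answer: -3312/5567 ≈ -0.59493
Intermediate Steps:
r = ⅑ (r = -⅓/(-3) = -⅓*(-⅓) = ⅑ ≈ 0.11111)
D(k) = 4 + k/8
X = 77 (X = -8 + 85 = 77)
(X + n(9))/(D((2*(-3))*5) + ((r - 98) - 57)) = (77 + 15)/((4 + ((2*(-3))*5)/8) + ((⅑ - 98) - 57)) = 92/((4 + (-6*5)/8) + (-881/9 - 57)) = 92/((4 + (⅛)*(-30)) - 1394/9) = 92/((4 - 15/4) - 1394/9) = 92/(¼ - 1394/9) = 92/(-5567/36) = 92*(-36/5567) = -3312/5567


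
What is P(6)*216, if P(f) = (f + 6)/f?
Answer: 432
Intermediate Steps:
P(f) = (6 + f)/f
P(6)*216 = ((6 + 6)/6)*216 = ((⅙)*12)*216 = 2*216 = 432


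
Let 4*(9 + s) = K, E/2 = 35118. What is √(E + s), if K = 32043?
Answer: √312951/2 ≈ 279.71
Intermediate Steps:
E = 70236 (E = 2*35118 = 70236)
s = 32007/4 (s = -9 + (¼)*32043 = -9 + 32043/4 = 32007/4 ≈ 8001.8)
√(E + s) = √(70236 + 32007/4) = √(312951/4) = √312951/2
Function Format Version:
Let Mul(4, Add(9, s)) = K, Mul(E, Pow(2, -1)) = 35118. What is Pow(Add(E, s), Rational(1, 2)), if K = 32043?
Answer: Mul(Rational(1, 2), Pow(312951, Rational(1, 2))) ≈ 279.71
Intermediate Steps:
E = 70236 (E = Mul(2, 35118) = 70236)
s = Rational(32007, 4) (s = Add(-9, Mul(Rational(1, 4), 32043)) = Add(-9, Rational(32043, 4)) = Rational(32007, 4) ≈ 8001.8)
Pow(Add(E, s), Rational(1, 2)) = Pow(Add(70236, Rational(32007, 4)), Rational(1, 2)) = Pow(Rational(312951, 4), Rational(1, 2)) = Mul(Rational(1, 2), Pow(312951, Rational(1, 2)))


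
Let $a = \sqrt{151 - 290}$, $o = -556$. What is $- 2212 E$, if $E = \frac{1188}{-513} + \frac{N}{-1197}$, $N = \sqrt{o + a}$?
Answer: $\frac{97328}{19} + \frac{316 \sqrt{-556 + i \sqrt{139}}}{171} \approx 5123.0 + 43.577 i$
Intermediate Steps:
$a = i \sqrt{139}$ ($a = \sqrt{-139} = i \sqrt{139} \approx 11.79 i$)
$N = \sqrt{-556 + i \sqrt{139}} \approx 0.25 + 23.581 i$
$E = - \frac{44}{19} - \frac{\sqrt{-556 + i \sqrt{139}}}{1197}$ ($E = \frac{1188}{-513} + \frac{\sqrt{-556 + i \sqrt{139}}}{-1197} = 1188 \left(- \frac{1}{513}\right) + \sqrt{-556 + i \sqrt{139}} \left(- \frac{1}{1197}\right) = - \frac{44}{19} - \frac{\sqrt{-556 + i \sqrt{139}}}{1197} \approx -2.316 - 0.0197 i$)
$- 2212 E = - 2212 \left(- \frac{44}{19} - \frac{\sqrt{-556 + i \sqrt{139}}}{1197}\right) = \frac{97328}{19} + \frac{316 \sqrt{-556 + i \sqrt{139}}}{171}$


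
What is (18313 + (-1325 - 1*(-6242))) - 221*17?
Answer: 19473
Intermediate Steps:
(18313 + (-1325 - 1*(-6242))) - 221*17 = (18313 + (-1325 + 6242)) - 3757 = (18313 + 4917) - 3757 = 23230 - 3757 = 19473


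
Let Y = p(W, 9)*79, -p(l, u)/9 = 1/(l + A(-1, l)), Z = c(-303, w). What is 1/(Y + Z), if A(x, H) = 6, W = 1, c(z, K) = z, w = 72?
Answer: -7/2832 ≈ -0.0024718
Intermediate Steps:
Z = -303
p(l, u) = -9/(6 + l) (p(l, u) = -9/(l + 6) = -9/(6 + l))
Y = -711/7 (Y = -9/(6 + 1)*79 = -9/7*79 = -711/7 ≈ -101.57)
1/(Y + Z) = 1/(-711/7 - 303) = 1/(-2832/7) = -7/2832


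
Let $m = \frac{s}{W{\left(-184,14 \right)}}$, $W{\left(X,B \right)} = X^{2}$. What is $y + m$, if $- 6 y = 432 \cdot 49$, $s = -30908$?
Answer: $- \frac{29868719}{8464} \approx -3528.9$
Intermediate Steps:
$m = - \frac{7727}{8464}$ ($m = - \frac{30908}{\left(-184\right)^{2}} = - \frac{30908}{33856} = \left(-30908\right) \frac{1}{33856} = - \frac{7727}{8464} \approx -0.91293$)
$y = -3528$ ($y = - \frac{432 \cdot 49}{6} = \left(- \frac{1}{6}\right) 21168 = -3528$)
$y + m = -3528 - \frac{7727}{8464} = - \frac{29868719}{8464}$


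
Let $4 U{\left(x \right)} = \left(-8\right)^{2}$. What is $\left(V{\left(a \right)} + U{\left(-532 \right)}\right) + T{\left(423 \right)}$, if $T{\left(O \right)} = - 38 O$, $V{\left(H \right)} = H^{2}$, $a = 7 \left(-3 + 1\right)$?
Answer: $-15862$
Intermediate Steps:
$a = -14$ ($a = 7 \left(-2\right) = -14$)
$U{\left(x \right)} = 16$ ($U{\left(x \right)} = \frac{\left(-8\right)^{2}}{4} = \frac{1}{4} \cdot 64 = 16$)
$\left(V{\left(a \right)} + U{\left(-532 \right)}\right) + T{\left(423 \right)} = \left(\left(-14\right)^{2} + 16\right) - 16074 = \left(196 + 16\right) - 16074 = 212 - 16074 = -15862$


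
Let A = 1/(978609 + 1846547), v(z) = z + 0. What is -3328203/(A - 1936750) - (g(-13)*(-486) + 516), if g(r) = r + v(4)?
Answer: -26746823425190442/5471620882999 ≈ -4888.3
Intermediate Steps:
v(z) = z
g(r) = 4 + r (g(r) = r + 4 = 4 + r)
A = 1/2825156 ≈ 3.5396e-7
-3328203/(A - 1936750) - (g(-13)*(-486) + 516) = -3328203/(1/2825156 - 1936750) - ((4 - 13)*(-486) + 516) = -3328203/(-5471620882999/2825156) - (-9*(-486) + 516) = -3328203*(-2825156/5471620882999) - (4374 + 516) = 9402692674668/5471620882999 - 1*4890 = 9402692674668/5471620882999 - 4890 = -26746823425190442/5471620882999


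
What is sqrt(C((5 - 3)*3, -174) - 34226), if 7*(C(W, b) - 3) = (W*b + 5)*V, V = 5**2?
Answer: 24*I*sqrt(3227)/7 ≈ 194.77*I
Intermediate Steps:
V = 25
C(W, b) = 146/7 + 25*W*b/7 (C(W, b) = 3 + ((W*b + 5)*25)/7 = 3 + ((5 + W*b)*25)/7 = 3 + (125 + 25*W*b)/7 = 3 + (125/7 + 25*W*b/7) = 146/7 + 25*W*b/7)
sqrt(C((5 - 3)*3, -174) - 34226) = sqrt((146/7 + (25/7)*((5 - 3)*3)*(-174)) - 34226) = sqrt((146/7 + (25/7)*(2*3)*(-174)) - 34226) = sqrt((146/7 + (25/7)*6*(-174)) - 34226) = sqrt((146/7 - 26100/7) - 34226) = sqrt(-25954/7 - 34226) = sqrt(-265536/7) = 24*I*sqrt(3227)/7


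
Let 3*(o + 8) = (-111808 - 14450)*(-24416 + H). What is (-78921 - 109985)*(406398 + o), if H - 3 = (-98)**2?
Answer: -117812731347384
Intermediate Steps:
H = 9607 (H = 3 + (-98)**2 = 3 + 9604 = 9607)
o = 623251566 (o = -8 + ((-111808 - 14450)*(-24416 + 9607))/3 = -8 + (-126258*(-14809))/3 = -8 + (1/3)*1869754722 = -8 + 623251574 = 623251566)
(-78921 - 109985)*(406398 + o) = (-78921 - 109985)*(406398 + 623251566) = -188906*623657964 = -117812731347384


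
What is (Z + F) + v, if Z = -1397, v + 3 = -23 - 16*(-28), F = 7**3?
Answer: -632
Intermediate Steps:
F = 343
v = 422 (v = -3 + (-23 - 16*(-28)) = -3 + (-23 + 448) = -3 + 425 = 422)
(Z + F) + v = (-1397 + 343) + 422 = -1054 + 422 = -632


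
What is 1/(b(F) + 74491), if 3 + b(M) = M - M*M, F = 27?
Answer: 1/73786 ≈ 1.3553e-5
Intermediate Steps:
b(M) = -3 + M - M² (b(M) = -3 + (M - M*M) = -3 + (M - M²) = -3 + M - M²)
1/(b(F) + 74491) = 1/((-3 + 27 - 1*27²) + 74491) = 1/((-3 + 27 - 1*729) + 74491) = 1/((-3 + 27 - 729) + 74491) = 1/(-705 + 74491) = 1/73786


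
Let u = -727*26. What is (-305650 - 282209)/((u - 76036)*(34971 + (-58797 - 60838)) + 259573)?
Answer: -587859/8038090405 ≈ -7.3134e-5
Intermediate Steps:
u = -18902
(-305650 - 282209)/((u - 76036)*(34971 + (-58797 - 60838)) + 259573) = (-305650 - 282209)/((-18902 - 76036)*(34971 + (-58797 - 60838)) + 259573) = -587859/(-94938*(34971 - 119635) + 259573) = -587859/(-94938*(-84664) + 259573) = -587859/(8037830832 + 259573) = -587859/8038090405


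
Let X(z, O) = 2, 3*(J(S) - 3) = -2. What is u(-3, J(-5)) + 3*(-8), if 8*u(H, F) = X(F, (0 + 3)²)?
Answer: -95/4 ≈ -23.750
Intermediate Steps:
J(S) = 7/3 (J(S) = 3 + (⅓)*(-2) = 3 - ⅔ = 7/3)
u(H, F) = ¼ (u(H, F) = (⅛)*2 = ¼)
u(-3, J(-5)) + 3*(-8) = ¼ + 3*(-8) = ¼ - 24 = -95/4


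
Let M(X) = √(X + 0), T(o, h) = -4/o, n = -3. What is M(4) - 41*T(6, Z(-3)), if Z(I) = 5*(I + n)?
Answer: 88/3 ≈ 29.333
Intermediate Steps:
Z(I) = -15 + 5*I (Z(I) = 5*(I - 3) = 5*(-3 + I) = -15 + 5*I)
M(X) = √X
M(4) - 41*T(6, Z(-3)) = √4 - (-164)/6 = 2 - (-164)/6 = 2 - 41*(-⅔) = 2 + 82/3 = 88/3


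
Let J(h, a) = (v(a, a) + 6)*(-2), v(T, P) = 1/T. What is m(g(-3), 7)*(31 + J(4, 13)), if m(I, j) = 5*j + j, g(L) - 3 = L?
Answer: 10290/13 ≈ 791.54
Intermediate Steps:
J(h, a) = -12 - 2/a (J(h, a) = (1/a + 6)*(-2) = (6 + 1/a)*(-2) = -12 - 2/a)
g(L) = 3 + L
m(I, j) = 6*j
m(g(-3), 7)*(31 + J(4, 13)) = (6*7)*(31 + (-12 - 2/13)) = 42*(31 + (-12 - 2*1/13)) = 42*(31 + (-12 - 2/13)) = 42*(31 - 158/13) = 42*(245/13) = 10290/13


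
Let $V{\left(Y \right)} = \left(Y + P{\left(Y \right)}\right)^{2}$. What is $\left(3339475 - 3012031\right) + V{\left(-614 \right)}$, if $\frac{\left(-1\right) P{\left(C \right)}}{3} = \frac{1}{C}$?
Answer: $\frac{265568800273}{376996} \approx 7.0443 \cdot 10^{5}$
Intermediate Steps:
$P{\left(C \right)} = - \frac{3}{C}$
$V{\left(Y \right)} = \left(Y - \frac{3}{Y}\right)^{2}$
$\left(3339475 - 3012031\right) + V{\left(-614 \right)} = \left(3339475 - 3012031\right) + \frac{\left(-3 + \left(-614\right)^{2}\right)^{2}}{376996} = \left(3339475 - 3012031\right) + \frac{\left(-3 + 376996\right)^{2}}{376996} = 327444 + \frac{376993^{2}}{376996} = 327444 + \frac{1}{376996} \cdot 142123722049 = 327444 + \frac{142123722049}{376996} = \frac{265568800273}{376996}$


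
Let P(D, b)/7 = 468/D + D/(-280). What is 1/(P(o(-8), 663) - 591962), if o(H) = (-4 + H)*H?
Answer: -40/23677211 ≈ -1.6894e-6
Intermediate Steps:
o(H) = H*(-4 + H)
P(D, b) = 3276/D - D/40 (P(D, b) = 7*(468/D + D/(-280)) = 7*(468/D + D*(-1/280)) = 7*(468/D - D/280) = 3276/D - D/40)
1/(P(o(-8), 663) - 591962) = 1/((3276/((-8*(-4 - 8))) - (-1)*(-4 - 8)/5) - 591962) = 1/((3276/((-8*(-12))) - (-1)*(-12)/5) - 591962) = 1/((3276/96 - 1/40*96) - 591962) = 1/((3276*(1/96) - 12/5) - 591962) = 1/((273/8 - 12/5) - 591962) = 1/(1269/40 - 591962) = 1/(-23677211/40) = -40/23677211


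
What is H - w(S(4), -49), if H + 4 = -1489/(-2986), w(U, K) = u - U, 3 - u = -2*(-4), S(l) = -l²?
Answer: -43301/2986 ≈ -14.501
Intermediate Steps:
u = -5 (u = 3 - (-2)*(-4) = 3 - 1*8 = 3 - 8 = -5)
w(U, K) = -5 - U
H = -10455/2986 (H = -4 - 1489/(-2986) = -4 - 1489*(-1/2986) = -4 + 1489/2986 = -10455/2986 ≈ -3.5013)
H - w(S(4), -49) = -10455/2986 - (-5 - (-1)*4²) = -10455/2986 - (-5 - (-1)*16) = -10455/2986 - (-5 - 1*(-16)) = -10455/2986 - (-5 + 16) = -10455/2986 - 1*11 = -10455/2986 - 11 = -43301/2986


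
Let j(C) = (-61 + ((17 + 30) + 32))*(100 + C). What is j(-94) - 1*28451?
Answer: -28343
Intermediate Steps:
j(C) = 1800 + 18*C (j(C) = (-61 + (47 + 32))*(100 + C) = (-61 + 79)*(100 + C) = 18*(100 + C) = 1800 + 18*C)
j(-94) - 1*28451 = (1800 + 18*(-94)) - 1*28451 = (1800 - 1692) - 28451 = 108 - 28451 = -28343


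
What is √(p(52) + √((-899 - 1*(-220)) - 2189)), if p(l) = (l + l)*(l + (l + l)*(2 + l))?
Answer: √(589472 + 2*I*√717) ≈ 767.77 + 0.035*I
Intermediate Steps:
p(l) = 2*l*(l + 2*l*(2 + l)) (p(l) = (2*l)*(l + (2*l)*(2 + l)) = (2*l)*(l + 2*l*(2 + l)) = 2*l*(l + 2*l*(2 + l)))
√(p(52) + √((-899 - 1*(-220)) - 2189)) = √(52²*(10 + 4*52) + √((-899 - 1*(-220)) - 2189)) = √(2704*(10 + 208) + √((-899 + 220) - 2189)) = √(2704*218 + √(-679 - 2189)) = √(589472 + √(-2868)) = √(589472 + 2*I*√717)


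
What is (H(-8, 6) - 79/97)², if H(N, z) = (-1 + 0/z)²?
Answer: 324/9409 ≈ 0.034435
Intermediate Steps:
H(N, z) = 1 (H(N, z) = (-1 + 0)² = (-1)² = 1)
(H(-8, 6) - 79/97)² = (1 - 79/97)² = (18/97)² = 324/9409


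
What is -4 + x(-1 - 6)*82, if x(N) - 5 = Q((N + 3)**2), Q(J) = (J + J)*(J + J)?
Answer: 84374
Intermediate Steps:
Q(J) = 4*J**2 (Q(J) = (2*J)*(2*J) = 4*J**2)
x(N) = 5 + 4*(3 + N)**4 (x(N) = 5 + 4*((N + 3)**2)**2 = 5 + 4*((3 + N)**2)**2 = 5 + 4*(3 + N)**4)
-4 + x(-1 - 6)*82 = -4 + (5 + 4*(3 + (-1 - 6))**4)*82 = -4 + (5 + 4*(3 - 7)**4)*82 = -4 + (5 + 4*(-4)**4)*82 = -4 + (5 + 4*256)*82 = -4 + (5 + 1024)*82 = -4 + 1029*82 = -4 + 84378 = 84374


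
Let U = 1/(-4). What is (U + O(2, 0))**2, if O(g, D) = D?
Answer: 1/16 ≈ 0.062500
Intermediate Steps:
U = -1/4 ≈ -0.25000
(U + O(2, 0))**2 = (-1/4 + 0)**2 = (-1/4)**2 = 1/16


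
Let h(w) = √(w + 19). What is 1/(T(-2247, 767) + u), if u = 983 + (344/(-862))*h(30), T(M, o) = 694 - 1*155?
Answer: 431/654778 ≈ 0.00065824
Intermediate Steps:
T(M, o) = 539 (T(M, o) = 694 - 155 = 539)
h(w) = √(19 + w)
u = 422469/431 (u = 983 + (344/(-862))*√(19 + 30) = 983 + (344*(-1/862))*√49 = 983 - 172/431*7 = 983 - 1204/431 = 422469/431 ≈ 980.21)
1/(T(-2247, 767) + u) = 1/(539 + 422469/431) = 1/(654778/431) = 431/654778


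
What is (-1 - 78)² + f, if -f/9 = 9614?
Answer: -80285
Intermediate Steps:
f = -86526 (f = -9*9614 = -86526)
(-1 - 78)² + f = (-1 - 78)² - 86526 = (-79)² - 86526 = 6241 - 86526 = -80285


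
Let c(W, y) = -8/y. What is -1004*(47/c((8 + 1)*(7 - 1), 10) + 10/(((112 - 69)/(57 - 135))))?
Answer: 3319475/43 ≈ 77197.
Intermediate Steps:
-1004*(47/c((8 + 1)*(7 - 1), 10) + 10/(((112 - 69)/(57 - 135)))) = -1004*(47/((-8/10)) + 10/(((112 - 69)/(57 - 135)))) = -1004*(47/((-8*⅒)) + 10/((43/(-78)))) = -1004*(47/(-⅘) + 10/((43*(-1/78)))) = -1004*(47*(-5/4) + 10/(-43/78)) = -1004*(-235/4 + 10*(-78/43)) = -1004*(-235/4 - 780/43) = -1004*(-13225/172) = 3319475/43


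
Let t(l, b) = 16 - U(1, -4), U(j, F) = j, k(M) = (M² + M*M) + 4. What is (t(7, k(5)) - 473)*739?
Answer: -338462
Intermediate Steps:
k(M) = 4 + 2*M² (k(M) = (M² + M²) + 4 = 2*M² + 4 = 4 + 2*M²)
t(l, b) = 15 (t(l, b) = 16 - 1*1 = 16 - 1 = 15)
(t(7, k(5)) - 473)*739 = (15 - 473)*739 = -458*739 = -338462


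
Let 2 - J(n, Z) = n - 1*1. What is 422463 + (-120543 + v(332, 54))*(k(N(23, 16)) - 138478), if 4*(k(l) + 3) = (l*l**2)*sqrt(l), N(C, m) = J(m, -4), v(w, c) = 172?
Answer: 16669518914 + 264455087*I*sqrt(13)/4 ≈ 1.667e+10 + 2.3838e+8*I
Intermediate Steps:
J(n, Z) = 3 - n (J(n, Z) = 2 - (n - 1*1) = 2 - (n - 1) = 2 - (-1 + n) = 2 + (1 - n) = 3 - n)
N(C, m) = 3 - m
k(l) = -3 + l**(7/2)/4 (k(l) = -3 + ((l*l**2)*sqrt(l))/4 = -3 + (l**3*sqrt(l))/4 = -3 + l**(7/2)/4)
422463 + (-120543 + v(332, 54))*(k(N(23, 16)) - 138478) = 422463 + (-120543 + 172)*((-3 + (3 - 1*16)**(7/2)/4) - 138478) = 422463 - 120371*((-3 + (3 - 16)**(7/2)/4) - 138478) = 422463 - 120371*((-3 + (-13)**(7/2)/4) - 138478) = 422463 - 120371*((-3 + (-2197*I*sqrt(13))/4) - 138478) = 422463 - 120371*((-3 - 2197*I*sqrt(13)/4) - 138478) = 422463 - 120371*(-138481 - 2197*I*sqrt(13)/4) = 422463 + (16669096451 + 264455087*I*sqrt(13)/4) = 16669518914 + 264455087*I*sqrt(13)/4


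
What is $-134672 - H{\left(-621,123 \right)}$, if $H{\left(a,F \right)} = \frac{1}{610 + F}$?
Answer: $- \frac{98714577}{733} \approx -1.3467 \cdot 10^{5}$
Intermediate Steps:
$-134672 - H{\left(-621,123 \right)} = -134672 - \frac{1}{610 + 123} = -134672 - \frac{1}{733} = - \frac{98714577}{733}$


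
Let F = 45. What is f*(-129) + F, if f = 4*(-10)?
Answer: 5205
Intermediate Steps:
f = -40
f*(-129) + F = -40*(-129) + 45 = 5160 + 45 = 5205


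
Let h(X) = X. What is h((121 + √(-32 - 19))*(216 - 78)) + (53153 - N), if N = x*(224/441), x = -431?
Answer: 4414405/63 + 138*I*√51 ≈ 70070.0 + 985.52*I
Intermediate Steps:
N = -13792/63 (N = -96544/441 = -431*32/63 = -13792/63 ≈ -218.92)
h((121 + √(-32 - 19))*(216 - 78)) + (53153 - N) = (121 + √(-32 - 19))*(216 - 78) + (53153 - 1*(-13792/63)) = (121 + √(-51))*138 + (53153 + 13792/63) = (121 + I*√51)*138 + 3362431/63 = (16698 + 138*I*√51) + 3362431/63 = 4414405/63 + 138*I*√51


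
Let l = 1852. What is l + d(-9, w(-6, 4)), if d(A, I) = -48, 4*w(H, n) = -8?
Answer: 1804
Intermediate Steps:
w(H, n) = -2 (w(H, n) = (¼)*(-8) = -2)
l + d(-9, w(-6, 4)) = 1852 - 48 = 1804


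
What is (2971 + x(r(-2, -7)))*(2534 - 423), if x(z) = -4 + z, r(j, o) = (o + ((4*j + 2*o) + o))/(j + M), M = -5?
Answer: 43919355/7 ≈ 6.2742e+6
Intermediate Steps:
r(j, o) = (4*j + 4*o)/(-5 + j) (r(j, o) = (o + ((4*j + 2*o) + o))/(j - 5) = (o + ((2*o + 4*j) + o))/(-5 + j) = (o + (3*o + 4*j))/(-5 + j) = (4*j + 4*o)/(-5 + j))
(2971 + x(r(-2, -7)))*(2534 - 423) = (2971 + (-4 + 4*(-2 - 7)/(-5 - 2)))*(2534 - 423) = (2971 + (-4 + 4*(-9)/(-7)))*2111 = (2971 + (-4 + 4*(-⅐)*(-9)))*2111 = (2971 + (-4 + 36/7))*2111 = (2971 + 8/7)*2111 = (20805/7)*2111 = 43919355/7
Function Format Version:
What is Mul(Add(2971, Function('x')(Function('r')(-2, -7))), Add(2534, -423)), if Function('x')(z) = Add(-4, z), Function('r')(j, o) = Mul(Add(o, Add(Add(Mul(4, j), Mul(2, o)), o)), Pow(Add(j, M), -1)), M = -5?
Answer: Rational(43919355, 7) ≈ 6.2742e+6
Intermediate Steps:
Function('r')(j, o) = Mul(Pow(Add(-5, j), -1), Add(Mul(4, j), Mul(4, o))) (Function('r')(j, o) = Mul(Add(o, Add(Add(Mul(4, j), Mul(2, o)), o)), Pow(Add(j, -5), -1)) = Mul(Add(o, Add(Add(Mul(2, o), Mul(4, j)), o)), Pow(Add(-5, j), -1)) = Mul(Add(o, Add(Mul(3, o), Mul(4, j))), Pow(Add(-5, j), -1)) = Mul(Add(Mul(4, j), Mul(4, o)), Pow(Add(-5, j), -1)) = Mul(Pow(Add(-5, j), -1), Add(Mul(4, j), Mul(4, o))))
Mul(Add(2971, Function('x')(Function('r')(-2, -7))), Add(2534, -423)) = Mul(Add(2971, Add(-4, Mul(4, Pow(Add(-5, -2), -1), Add(-2, -7)))), Add(2534, -423)) = Mul(Add(2971, Add(-4, Mul(4, Pow(-7, -1), -9))), 2111) = Mul(Add(2971, Add(-4, Mul(4, Rational(-1, 7), -9))), 2111) = Mul(Add(2971, Add(-4, Rational(36, 7))), 2111) = Mul(Add(2971, Rational(8, 7)), 2111) = Mul(Rational(20805, 7), 2111) = Rational(43919355, 7)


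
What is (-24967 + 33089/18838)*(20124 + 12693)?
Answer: -15433679448969/18838 ≈ -8.1928e+8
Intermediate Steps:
(-24967 + 33089/18838)*(20124 + 12693) = (-24967 + 33089*(1/18838))*32817 = (-24967 + 33089/18838)*32817 = -470295257/18838*32817 = -15433679448969/18838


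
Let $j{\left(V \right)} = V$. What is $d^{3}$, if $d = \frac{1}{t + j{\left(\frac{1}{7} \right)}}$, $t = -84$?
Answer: $- \frac{343}{202262003} \approx -1.6958 \cdot 10^{-6}$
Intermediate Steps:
$d = - \frac{7}{587}$ ($d = \frac{1}{-84 + \frac{1}{7}} = \frac{1}{- \frac{587}{7}} = - \frac{7}{587} \approx -0.011925$)
$d^{3} = \left(- \frac{7}{587}\right)^{3} = - \frac{343}{202262003}$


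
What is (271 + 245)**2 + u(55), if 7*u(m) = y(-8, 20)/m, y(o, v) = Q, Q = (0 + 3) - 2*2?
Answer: 102508559/385 ≈ 2.6626e+5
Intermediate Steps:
Q = -1 (Q = 3 - 4 = -1)
y(o, v) = -1
u(m) = -1/(7*m) (u(m) = (-1/m)/7 = -1/(7*m))
(271 + 245)**2 + u(55) = (271 + 245)**2 - 1/7/55 = 516**2 - 1/7*1/55 = 266256 - 1/385 = 102508559/385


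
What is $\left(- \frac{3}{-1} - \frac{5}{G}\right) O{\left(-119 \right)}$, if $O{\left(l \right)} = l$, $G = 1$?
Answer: $238$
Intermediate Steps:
$\left(- \frac{3}{-1} - \frac{5}{G}\right) O{\left(-119 \right)} = \left(- \frac{3}{-1} - \frac{5}{1}\right) \left(-119\right) = \left(\left(-3\right) \left(-1\right) - 5\right) \left(-119\right) = \left(3 - 5\right) \left(-119\right) = \left(-2\right) \left(-119\right) = 238$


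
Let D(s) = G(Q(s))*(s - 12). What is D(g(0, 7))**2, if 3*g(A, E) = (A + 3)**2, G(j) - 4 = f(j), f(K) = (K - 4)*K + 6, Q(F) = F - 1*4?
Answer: 18225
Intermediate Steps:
Q(F) = -4 + F (Q(F) = F - 4 = -4 + F)
f(K) = 6 + K*(-4 + K) (f(K) = (-4 + K)*K + 6 = K*(-4 + K) + 6 = 6 + K*(-4 + K))
G(j) = 10 + j**2 - 4*j (G(j) = 4 + (6 + j**2 - 4*j) = 10 + j**2 - 4*j)
g(A, E) = (3 + A)**2/3 (g(A, E) = (A + 3)**2/3 = (3 + A)**2/3)
D(s) = (-12 + s)*(26 + (-4 + s)**2 - 4*s) (D(s) = (10 + (-4 + s)**2 - 4*(-4 + s))*(s - 12) = (10 + (-4 + s)**2 + (16 - 4*s))*(-12 + s) = (26 + (-4 + s)**2 - 4*s)*(-12 + s) = (-12 + s)*(26 + (-4 + s)**2 - 4*s))
D(g(0, 7))**2 = ((-12 + (3 + 0)**2/3)*(26 + (-4 + (3 + 0)**2/3)**2 - 4*(3 + 0)**2/3))**2 = ((-12 + (1/3)*3**2)*(26 + (-4 + (1/3)*3**2)**2 - 4*3**2/3))**2 = ((-12 + (1/3)*9)*(26 + (-4 + (1/3)*9)**2 - 4*9/3))**2 = ((-12 + 3)*(26 + (-4 + 3)**2 - 4*3))**2 = (-9*(26 + (-1)**2 - 12))**2 = (-9*(26 + 1 - 12))**2 = (-9*15)**2 = (-135)**2 = 18225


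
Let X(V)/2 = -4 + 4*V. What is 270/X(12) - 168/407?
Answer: 393/148 ≈ 2.6554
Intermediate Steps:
X(V) = -8 + 8*V (X(V) = 2*(-4 + 4*V) = -8 + 8*V)
270/X(12) - 168/407 = 270/(-8 + 8*12) - 168/407 = 270/(-8 + 96) - 168*1/407 = 270/88 - 168/407 = 270*(1/88) - 168/407 = 135/44 - 168/407 = 393/148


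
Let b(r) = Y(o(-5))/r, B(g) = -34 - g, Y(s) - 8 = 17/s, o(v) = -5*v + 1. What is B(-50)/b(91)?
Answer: 37856/225 ≈ 168.25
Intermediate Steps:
o(v) = 1 - 5*v
Y(s) = 8 + 17/s
b(r) = 225/(26*r) (b(r) = (8 + 17/(1 - 5*(-5)))/r = (8 + 17/(1 + 25))/r = (8 + 17/26)/r = 225/(26*r))
B(-50)/b(91) = (-34 - 1*(-50))/(((225/26)/91)) = (-34 + 50)/(((225/26)*(1/91))) = 16/(225/2366) = 16*(2366/225) = 37856/225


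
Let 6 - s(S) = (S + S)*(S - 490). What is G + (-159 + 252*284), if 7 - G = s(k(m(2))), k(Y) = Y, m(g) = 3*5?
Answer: 57160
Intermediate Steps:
m(g) = 15
s(S) = 6 - 2*S*(-490 + S) (s(S) = 6 - (S + S)*(S - 490) = 6 - 2*S*(-490 + S))
G = -14249 (G = 7 - (6 - 2*15² + 980*15) = 7 - (6 - 2*225 + 14700) = 7 - (6 - 450 + 14700) = 7 - 1*14256 = 7 - 14256 = -14249)
G + (-159 + 252*284) = -14249 + (-159 + 252*284) = -14249 + (-159 + 71568) = -14249 + 71409 = 57160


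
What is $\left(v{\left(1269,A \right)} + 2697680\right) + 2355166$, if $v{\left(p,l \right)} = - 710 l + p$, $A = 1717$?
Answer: $3835045$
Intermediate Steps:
$v{\left(p,l \right)} = p - 710 l$
$\left(v{\left(1269,A \right)} + 2697680\right) + 2355166 = \left(\left(1269 - 1219070\right) + 2697680\right) + 2355166 = \left(-1217801 + 2697680\right) + 2355166 = 1479879 + 2355166 = 3835045$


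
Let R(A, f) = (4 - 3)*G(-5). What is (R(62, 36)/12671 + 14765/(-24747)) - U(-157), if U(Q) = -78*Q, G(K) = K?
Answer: -3840156087352/313569237 ≈ -12247.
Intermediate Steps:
R(A, f) = -5 (R(A, f) = (4 - 3)*(-5) = 1*(-5) = -5)
(R(62, 36)/12671 + 14765/(-24747)) - U(-157) = (-5/12671 + 14765/(-24747)) - (-78)*(-157) = (-5*1/12671 + 14765*(-1/24747)) - 1*12246 = (-5/12671 - 14765/24747) - 12246 = -187211050/313569237 - 12246 = -3840156087352/313569237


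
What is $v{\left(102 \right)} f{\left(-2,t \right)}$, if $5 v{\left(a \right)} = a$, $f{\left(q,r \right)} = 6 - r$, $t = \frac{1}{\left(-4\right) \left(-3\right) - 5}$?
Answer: $\frac{4182}{35} \approx 119.49$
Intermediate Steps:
$t = \frac{1}{7}$ ($t = \frac{1}{12 - 5} = \frac{1}{7} \approx 0.14286$)
$v{\left(a \right)} = \frac{a}{5}$
$v{\left(102 \right)} f{\left(-2,t \right)} = \frac{1}{5} \cdot 102 \left(6 - \frac{1}{7}\right) = \frac{102 \left(6 - \frac{1}{7}\right)}{5} = \frac{102}{5} \cdot \frac{41}{7} = \frac{4182}{35}$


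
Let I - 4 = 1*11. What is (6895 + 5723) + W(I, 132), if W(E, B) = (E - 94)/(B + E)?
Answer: 1854767/147 ≈ 12617.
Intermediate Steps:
I = 15 (I = 4 + 1*11 = 4 + 11 = 15)
W(E, B) = (-94 + E)/(B + E)
(6895 + 5723) + W(I, 132) = (6895 + 5723) + (-94 + 15)/(132 + 15) = 12618 - 79/147 = 1854767/147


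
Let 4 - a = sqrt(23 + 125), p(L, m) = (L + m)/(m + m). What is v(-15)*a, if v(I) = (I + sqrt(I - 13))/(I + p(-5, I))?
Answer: 6*(2 - sqrt(37))*(15 - 2*I*sqrt(7))/43 ≈ -8.5453 + 3.0145*I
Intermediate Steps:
p(L, m) = (L + m)/(2*m) (p(L, m) = (L + m)/((2*m)) = (L + m)*(1/(2*m)) = (L + m)/(2*m))
a = 4 - 2*sqrt(37) (a = 4 - sqrt(23 + 125) = 4 - sqrt(148) = 4 - 2*sqrt(37) ≈ -8.1655)
v(I) = (I + sqrt(-13 + I))/(I + (-5 + I)/(2*I)) (v(I) = (I + sqrt(I - 13))/(I + (-5 + I)/(2*I)) = (I + sqrt(-13 + I))/(I + (-5 + I)/(2*I)))
v(-15)*a = (2*(-15)*(-15 + sqrt(-13 - 15))/(-5 - 15 + 2*(-15)**2))*(4 - 2*sqrt(37)) = (2*(-15)*(-15 + sqrt(-28))/(-5 - 15 + 2*225))*(4 - 2*sqrt(37)) = (2*(-15)*(-15 + 2*I*sqrt(7))/(-5 - 15 + 450))*(4 - 2*sqrt(37)) = (2*(-15)*(-15 + 2*I*sqrt(7))/430)*(4 - 2*sqrt(37)) = (2*(-15)*(1/430)*(-15 + 2*I*sqrt(7)))*(4 - 2*sqrt(37)) = (45/43 - 6*I*sqrt(7)/43)*(4 - 2*sqrt(37)) = (4 - 2*sqrt(37))*(45/43 - 6*I*sqrt(7)/43)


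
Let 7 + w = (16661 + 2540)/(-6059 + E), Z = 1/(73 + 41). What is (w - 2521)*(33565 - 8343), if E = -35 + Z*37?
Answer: -44348786558572/694679 ≈ -6.3841e+7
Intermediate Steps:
Z = 1/114 ≈ 0.0087719
E = -3953/114 (E = -35 + (1/114)*37 = -35 + 37/114 = -3953/114 ≈ -34.675)
w = -7051667/694679 (w = -7 + (16661 + 2540)/(-6059 - 3953/114) = -7 + 19201/(-694679/114) = -7 + 19201*(-114/694679) = -7 - 2188914/694679 = -7051667/694679 ≈ -10.151)
(w - 2521)*(33565 - 8343) = (-7051667/694679 - 2521)*(33565 - 8343) = -1758337426/694679*25222 = -44348786558572/694679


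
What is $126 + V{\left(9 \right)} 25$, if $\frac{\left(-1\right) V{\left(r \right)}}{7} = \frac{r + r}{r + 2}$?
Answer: $- \frac{1764}{11} \approx -160.36$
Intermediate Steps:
$V{\left(r \right)} = - \frac{14 r}{2 + r}$ ($V{\left(r \right)} = - 7 \frac{r + r}{r + 2} = - 7 \frac{2 r}{2 + r} = - \frac{14 r}{2 + r}$)
$126 + V{\left(9 \right)} 25 = 126 + \left(-14\right) 9 \frac{1}{2 + 9} \cdot 25 = 126 + \left(-14\right) 9 \cdot \frac{1}{11} \cdot 25 = 126 - \frac{3150}{11} = - \frac{1764}{11}$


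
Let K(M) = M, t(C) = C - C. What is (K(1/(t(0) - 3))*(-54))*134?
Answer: 2412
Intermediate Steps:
t(C) = 0
(K(1/(t(0) - 3))*(-54))*134 = (-54/(0 - 3))*134 = (-54/(-3))*134 = -⅓*(-54)*134 = 18*134 = 2412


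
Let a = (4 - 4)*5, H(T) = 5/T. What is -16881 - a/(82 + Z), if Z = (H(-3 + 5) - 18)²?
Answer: -16881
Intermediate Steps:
a = 0 (a = 0*5 = 0)
Z = 961/4 (Z = (5/(-3 + 5) - 18)² = (5/2 - 18)² = (-31/2)² = 961/4 ≈ 240.25)
-16881 - a/(82 + Z) = -16881 - 0/(82 + 961/4) = -16881 - 0/1289/4 = -16881 - 0*4/1289 = -16881 - 1*0 = -16881 + 0 = -16881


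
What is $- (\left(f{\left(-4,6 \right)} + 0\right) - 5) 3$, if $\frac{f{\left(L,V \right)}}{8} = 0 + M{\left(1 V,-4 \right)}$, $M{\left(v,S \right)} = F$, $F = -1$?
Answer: $39$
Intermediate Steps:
$M{\left(v,S \right)} = -1$
$f{\left(L,V \right)} = -8$ ($f{\left(L,V \right)} = 8 \left(0 - 1\right) = 8 \left(-1\right) = -8$)
$- (\left(f{\left(-4,6 \right)} + 0\right) - 5) 3 = - (\left(-8 + 0\right) - 5) 3 = - (-8 - 5) 3 = \left(-1\right) \left(-13\right) 3 = 13 \cdot 3 = 39$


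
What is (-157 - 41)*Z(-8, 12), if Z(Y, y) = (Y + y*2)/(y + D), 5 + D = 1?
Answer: -396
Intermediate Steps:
D = -4 (D = -5 + 1 = -4)
Z(Y, y) = (Y + 2*y)/(-4 + y) (Z(Y, y) = (Y + y*2)/(y - 4) = (Y + 2*y)/(-4 + y))
(-157 - 41)*Z(-8, 12) = (-157 - 41)*((-8 + 2*12)/(-4 + 12)) = -198*(-8 + 24)/8 = -99*16/4 = -198*2 = -396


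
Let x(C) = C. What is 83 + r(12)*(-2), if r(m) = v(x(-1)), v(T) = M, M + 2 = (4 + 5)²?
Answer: -75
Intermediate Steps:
M = 79 (M = -2 + (4 + 5)² = -2 + 9² = -2 + 81 = 79)
v(T) = 79
r(m) = 79
83 + r(12)*(-2) = 83 + 79*(-2) = 83 - 158 = -75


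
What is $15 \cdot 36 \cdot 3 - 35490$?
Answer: $-33870$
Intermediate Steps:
$15 \cdot 36 \cdot 3 - 35490 = 540 \cdot 3 - 35490 = 1620 - 35490 = -33870$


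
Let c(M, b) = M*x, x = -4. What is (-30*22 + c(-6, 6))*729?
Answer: -463644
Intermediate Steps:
c(M, b) = -4*M (c(M, b) = M*(-4) = -4*M)
(-30*22 + c(-6, 6))*729 = (-30*22 - 4*(-6))*729 = (-660 + 24)*729 = -636*729 = -463644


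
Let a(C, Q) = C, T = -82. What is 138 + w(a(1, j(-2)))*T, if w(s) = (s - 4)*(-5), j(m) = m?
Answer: -1092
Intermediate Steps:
w(s) = 20 - 5*s (w(s) = (-4 + s)*(-5) = 20 - 5*s)
138 + w(a(1, j(-2)))*T = 138 + (20 - 5*1)*(-82) = 138 + (20 - 5)*(-82) = 138 + 15*(-82) = 138 - 1230 = -1092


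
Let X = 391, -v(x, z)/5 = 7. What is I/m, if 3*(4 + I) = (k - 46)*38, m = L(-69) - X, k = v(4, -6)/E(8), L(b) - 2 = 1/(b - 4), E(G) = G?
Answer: 562465/340776 ≈ 1.6505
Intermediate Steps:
v(x, z) = -35 (v(x, z) = -5*7 = -35)
L(b) = 2 + 1/(-4 + b) (L(b) = 2 + 1/(b - 4) = 2 + 1/(-4 + b))
k = -35/8 ≈ -4.3750
m = -28398/73 (m = (-7 + 2*(-69))/(-4 - 69) - 1*391 = (-7 - 138)/(-73) - 391 = -1/73*(-145) - 391 = 145/73 - 391 = -28398/73 ≈ -389.01)
I = -7705/12 (I = -4 + ((-35/8 - 46)*38)/3 = -4 + (-403/8*38)/3 = -4 + (⅓)*(-7657/4) = -4 - 7657/12 = -7705/12 ≈ -642.08)
I/m = -7705/(12*(-28398/73)) = -7705/12*(-73/28398) = 562465/340776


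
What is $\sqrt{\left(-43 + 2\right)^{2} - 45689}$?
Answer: $2 i \sqrt{11002} \approx 209.78 i$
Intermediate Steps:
$\sqrt{\left(-43 + 2\right)^{2} - 45689} = \sqrt{\left(-41\right)^{2} - 45689} = \sqrt{1681 - 45689} = \sqrt{-44008} = 2 i \sqrt{11002}$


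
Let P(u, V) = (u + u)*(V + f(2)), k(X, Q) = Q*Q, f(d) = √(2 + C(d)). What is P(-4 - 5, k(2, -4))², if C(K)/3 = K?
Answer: 85536 + 20736*√2 ≈ 1.1486e+5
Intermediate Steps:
C(K) = 3*K
f(d) = √(2 + 3*d)
k(X, Q) = Q²
P(u, V) = 2*u*(V + 2*√2) (P(u, V) = (u + u)*(V + √(2 + 3*2)) = (2*u)*(V + √(2 + 6)) = (2*u)*(V + √8) = (2*u)*(V + 2*√2) = 2*u*(V + 2*√2))
P(-4 - 5, k(2, -4))² = (2*(-4 - 5)*((-4)² + 2*√2))² = (2*(-9)*(16 + 2*√2))² = (-288 - 36*√2)²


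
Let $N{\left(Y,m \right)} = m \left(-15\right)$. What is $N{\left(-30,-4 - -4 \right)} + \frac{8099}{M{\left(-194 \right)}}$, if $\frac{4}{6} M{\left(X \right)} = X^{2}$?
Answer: $\frac{8099}{56454} \approx 0.14346$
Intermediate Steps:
$N{\left(Y,m \right)} = - 15 m$
$M{\left(X \right)} = \frac{3 X^{2}}{2}$
$N{\left(-30,-4 - -4 \right)} + \frac{8099}{M{\left(-194 \right)}} = - 15 \left(-4 - -4\right) + \frac{8099}{\frac{3}{2} \left(-194\right)^{2}} = - 15 \left(-4 + 4\right) + \frac{8099}{\frac{3}{2} \cdot 37636} = \left(-15\right) 0 + \frac{8099}{56454} = 0 + 8099 \cdot \frac{1}{56454} = 0 + \frac{8099}{56454} = \frac{8099}{56454}$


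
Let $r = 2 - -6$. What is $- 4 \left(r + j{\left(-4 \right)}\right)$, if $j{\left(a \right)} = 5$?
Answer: $-52$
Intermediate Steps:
$r = 8$ ($r = 2 + 6 = 8$)
$- 4 \left(r + j{\left(-4 \right)}\right) = - 4 \left(8 + 5\right) = \left(-4\right) 13 = -52$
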